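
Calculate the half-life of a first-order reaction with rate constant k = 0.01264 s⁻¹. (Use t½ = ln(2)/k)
54.84 s

t½ = ln(2)/k = 0.6931/0.01264 = 54.84 s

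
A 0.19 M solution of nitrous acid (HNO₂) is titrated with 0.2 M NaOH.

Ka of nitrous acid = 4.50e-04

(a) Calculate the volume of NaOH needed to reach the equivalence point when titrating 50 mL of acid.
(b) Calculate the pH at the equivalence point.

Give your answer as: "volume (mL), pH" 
V = 47.5 mL, pH = 8.17

(a) At equivalence: moles acid = moles base.
moles acid = 0.19 × 0.05 = 0.0095 mol; V_NaOH = 0.0095/0.2 = 0.0475 L = 47.5 mL.
(b) At equivalence, all acid → conjugate base A⁻ at [A⁻] = 0.0095/0.0975 = 0.09744 M.
Kb = Kw/Ka = 1.0e-14/4.50e-04 = 2.222e-11; [OH⁻] = √(Kb·[A⁻]) = 1.471e-06; pOH = 5.83; pH = 14 − pOH = 8.17.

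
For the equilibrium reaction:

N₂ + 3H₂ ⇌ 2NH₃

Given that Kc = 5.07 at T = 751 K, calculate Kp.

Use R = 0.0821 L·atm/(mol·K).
K_p = 0.0013

Δn = (moles gaseous products) − (moles gaseous reactants) = -2
T = 751 K; RT = 0.0821 × 751 = 61.6571
Kp = Kc·(RT)^Δn = 5.07 × (61.6571)^-2 = 5.07 × 0.000263047 = 0.0013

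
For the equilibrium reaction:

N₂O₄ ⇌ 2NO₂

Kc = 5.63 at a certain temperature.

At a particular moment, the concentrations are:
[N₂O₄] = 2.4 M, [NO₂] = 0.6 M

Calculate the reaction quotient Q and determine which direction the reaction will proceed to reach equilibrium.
Q = 0.150, Q < K, reaction proceeds forward (toward products)

Q = ([NO₂]^2) / ([N₂O₄])
  = ((0.6)^2) / ((2.4)) = 0.36/2.4 = 0.15
Since Q = 0.15 < Kc = 5.63, the reaction proceeds forward (toward products) to reach equilibrium.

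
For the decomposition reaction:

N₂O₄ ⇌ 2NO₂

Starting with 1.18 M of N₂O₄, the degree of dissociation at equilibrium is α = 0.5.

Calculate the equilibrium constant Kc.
K_c = 2.3600

x = α·[A]₀ = 0.5 × 1.18 = 0.59 M dissociated.
At eq: [N₂O₄] = 1.18 − 0.59 = 0.59 M; [NO₂] = 2x = 1.18 M.
Kc = [NO₂]²/[N₂O₄] = (1.18)²/0.59 = 2.36.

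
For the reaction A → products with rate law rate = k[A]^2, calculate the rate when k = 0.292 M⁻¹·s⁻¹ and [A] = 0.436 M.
0.05551 M/s

rate = k·[A]^2 = 0.292·(0.436)^2 = 0.292·0.190096 = 0.05551 M/s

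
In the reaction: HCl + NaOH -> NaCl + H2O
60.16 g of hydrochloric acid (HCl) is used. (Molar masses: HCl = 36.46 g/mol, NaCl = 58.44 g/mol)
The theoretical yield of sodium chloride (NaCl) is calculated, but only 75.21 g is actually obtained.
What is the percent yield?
Moles of HCl = 60.16 g ÷ 36.46 g/mol = 1.65003 mol
Mole ratio: 1 mol NaCl / 1 mol HCl
Moles of NaCl = 1.65003 × (1/1) = 1.65003 mol
Theoretical yield = 1.65003 mol × 58.44 g/mol = 96.428 g
Actual yield = 75.21 g
Percent yield = (75.21 / 96.428) × 100% = 78.0%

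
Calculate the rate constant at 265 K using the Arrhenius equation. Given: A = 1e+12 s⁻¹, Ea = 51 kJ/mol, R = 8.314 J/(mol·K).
8.85e+01 s⁻¹

k = A·exp(-Ea/(R·T)) = 1e+12·exp(-51000/(8.314·265)) = 1e+12·exp(-23.1480) = 1e+12·8.8498e-11 = 8.85e+01 s⁻¹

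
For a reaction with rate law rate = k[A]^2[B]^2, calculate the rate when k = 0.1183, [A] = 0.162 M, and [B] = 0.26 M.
0.0002099 M/s

rate = k·[A]^2·[B]^2 = 0.1183·(0.162)^2·(0.26)^2 = 0.1183·0.026244·0.0676 = 0.0002099 M/s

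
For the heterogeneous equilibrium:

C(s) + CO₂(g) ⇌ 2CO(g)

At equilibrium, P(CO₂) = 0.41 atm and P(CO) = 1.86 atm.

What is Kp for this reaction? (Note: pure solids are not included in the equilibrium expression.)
K_p = 8.438

Solid C is excluded.
Kp = P(CO)²/P(CO₂) = (1.86)²/0.41 = 3.46/0.41 = 8.438.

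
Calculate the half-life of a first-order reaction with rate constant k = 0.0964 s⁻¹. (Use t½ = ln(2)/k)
7.19 s

t½ = ln(2)/k = 0.6931/0.0964 = 7.19 s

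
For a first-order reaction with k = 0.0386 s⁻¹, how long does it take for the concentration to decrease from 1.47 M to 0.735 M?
17.96 s

From ln[A] = ln[A]₀ - k·t: t = ln([A]₀/[A])/k = ln(1.47/0.735)/0.0386 = ln(2.0000)/0.0386 = 0.6931/0.0386 = 17.96 s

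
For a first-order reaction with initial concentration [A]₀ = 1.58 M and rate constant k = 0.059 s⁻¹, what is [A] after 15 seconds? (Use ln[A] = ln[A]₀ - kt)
0.6521 M

ln[A] = ln[A]₀ - k·t = ln(1.58) - (0.059)·(15) = 0.4574 - 0.8850 = -0.4276
[A] = e^(-0.4276) = 0.6521 M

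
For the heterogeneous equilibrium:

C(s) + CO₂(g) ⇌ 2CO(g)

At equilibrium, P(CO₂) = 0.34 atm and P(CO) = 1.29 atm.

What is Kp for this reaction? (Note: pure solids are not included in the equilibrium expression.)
K_p = 4.894

Solid C is excluded.
Kp = P(CO)²/P(CO₂) = (1.29)²/0.34 = 1.664/0.34 = 4.894.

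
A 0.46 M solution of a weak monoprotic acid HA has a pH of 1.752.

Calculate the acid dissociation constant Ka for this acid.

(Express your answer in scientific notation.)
K_a = 7.08e-04

[H⁺] = 10^(−pH) = 10^(−1.752) = 1.770e-02 M. For HA ⇌ H⁺ + A⁻, Ka = x²/(C − x) = (1.770e-02)²/(0.46 − 1.770e-02) = 7.08e-04.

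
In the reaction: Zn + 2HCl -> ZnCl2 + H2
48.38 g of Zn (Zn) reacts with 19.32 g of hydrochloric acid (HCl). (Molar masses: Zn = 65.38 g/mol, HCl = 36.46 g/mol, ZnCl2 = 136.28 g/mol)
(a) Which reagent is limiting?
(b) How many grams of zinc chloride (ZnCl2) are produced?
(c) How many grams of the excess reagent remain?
(a) HCl, (b) 36.11 g, (c) 31.06 g

Moles of Zn = 48.38 g ÷ 65.38 g/mol = 0.739982 mol
Moles of HCl = 19.32 g ÷ 36.46 g/mol = 0.529896 mol
Moles ÷ coefficient: Zn: 0.739982/1 = 0.74, HCl: 0.529896/2 = 0.2649
(a) HCl has the smaller value, so HCl is the limiting reagent.
(b) Moles of ZnCl2 = 0.529896 mol HCl × (1/2) = 0.264948 mol; mass = 0.264948 mol × 136.28 g/mol = 36.11 g
(c) Zn consumed = 0.529896 × (1/2) = 0.264948 mol; remaining = 0.739982 − 0.264948 = 0.475034 mol; mass = 0.475034 mol × 65.38 g/mol = 31.06 g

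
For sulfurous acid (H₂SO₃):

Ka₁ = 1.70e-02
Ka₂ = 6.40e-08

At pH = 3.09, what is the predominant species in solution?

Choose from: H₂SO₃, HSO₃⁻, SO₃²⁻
HSO₃⁻

pKa1 = 1.77, pKa2 = 7.19. Each pKa is the crossover between adjacent species; pH = 3.09 lies in the region where HSO₃⁻ predominates.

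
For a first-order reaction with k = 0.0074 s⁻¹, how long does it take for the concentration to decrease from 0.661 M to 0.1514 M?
199.17 s

From ln[A] = ln[A]₀ - k·t: t = ln([A]₀/[A])/k = ln(0.661/0.1514)/0.0074 = ln(4.3659)/0.0074 = 1.4738/0.0074 = 199.17 s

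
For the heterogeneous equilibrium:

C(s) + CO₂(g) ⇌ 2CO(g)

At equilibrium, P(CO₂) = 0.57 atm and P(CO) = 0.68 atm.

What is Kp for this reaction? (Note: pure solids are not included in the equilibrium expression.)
K_p = 0.811

Solid C is excluded.
Kp = P(CO)²/P(CO₂) = (0.68)²/0.57 = 0.4624/0.57 = 0.811.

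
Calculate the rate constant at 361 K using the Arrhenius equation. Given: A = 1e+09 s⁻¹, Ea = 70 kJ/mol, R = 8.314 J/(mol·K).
7.43e-02 s⁻¹

k = A·exp(-Ea/(R·T)) = 1e+09·exp(-70000/(8.314·361)) = 1e+09·exp(-23.3228) = 1e+09·7.4308e-11 = 7.43e-02 s⁻¹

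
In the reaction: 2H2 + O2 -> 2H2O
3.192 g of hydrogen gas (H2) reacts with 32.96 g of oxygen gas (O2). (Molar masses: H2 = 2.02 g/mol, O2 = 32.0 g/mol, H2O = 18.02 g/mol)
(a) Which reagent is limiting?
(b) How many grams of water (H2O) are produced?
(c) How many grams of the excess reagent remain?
(a) H2, (b) 28.48 g, (c) 7.677 g

Moles of H2 = 3.192 g ÷ 2.02 g/mol = 1.5802 mol
Moles of O2 = 32.96 g ÷ 32.0 g/mol = 1.03 mol
Moles ÷ coefficient: H2: 1.5802/2 = 0.7901, O2: 1.03/1 = 1.03
(a) H2 has the smaller value, so H2 is the limiting reagent.
(b) Moles of H2O = 1.5802 mol H2 × (2/2) = 1.5802 mol; mass = 1.5802 mol × 18.02 g/mol = 28.48 g
(c) O2 consumed = 1.5802 × (1/2) = 0.790099 mol; remaining = 1.03 − 0.790099 = 0.239901 mol; mass = 0.239901 mol × 32.0 g/mol = 7.677 g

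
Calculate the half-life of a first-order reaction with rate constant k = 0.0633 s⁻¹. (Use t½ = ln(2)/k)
10.95 s

t½ = ln(2)/k = 0.6931/0.0633 = 10.95 s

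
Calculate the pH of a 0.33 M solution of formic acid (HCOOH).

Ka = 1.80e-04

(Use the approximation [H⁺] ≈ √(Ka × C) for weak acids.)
pH = 2.11

[H⁺] = √(Ka × C) = √(1.80e-04 × 0.33) = 7.7071e-03. pH = -log(7.7071e-03)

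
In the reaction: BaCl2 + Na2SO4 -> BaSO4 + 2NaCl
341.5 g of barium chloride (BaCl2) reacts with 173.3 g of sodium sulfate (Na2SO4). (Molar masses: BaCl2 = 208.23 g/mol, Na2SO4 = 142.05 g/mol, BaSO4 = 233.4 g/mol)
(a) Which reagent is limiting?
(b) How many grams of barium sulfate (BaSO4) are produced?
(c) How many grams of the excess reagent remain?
(a) Na2SO4, (b) 284.7 g, (c) 87.46 g

Moles of BaCl2 = 341.5 g ÷ 208.23 g/mol = 1.64001 mol
Moles of Na2SO4 = 173.3 g ÷ 142.05 g/mol = 1.21999 mol
Moles ÷ coefficient: BaCl2: 1.64001/1 = 1.64, Na2SO4: 1.21999/1 = 1.22
(a) Na2SO4 has the smaller value, so Na2SO4 is the limiting reagent.
(b) Moles of BaSO4 = 1.21999 mol Na2SO4 × (1/1) = 1.21999 mol; mass = 1.21999 mol × 233.4 g/mol = 284.7 g
(c) BaCl2 consumed = 1.21999 × (1/1) = 1.21999 mol; remaining = 1.64001 − 1.21999 = 0.42002 mol; mass = 0.42002 mol × 208.23 g/mol = 87.46 g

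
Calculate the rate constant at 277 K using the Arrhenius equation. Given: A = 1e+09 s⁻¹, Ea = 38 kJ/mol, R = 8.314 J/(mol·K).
6.82e+01 s⁻¹

k = A·exp(-Ea/(R·T)) = 1e+09·exp(-38000/(8.314·277)) = 1e+09·exp(-16.5004) = 1e+09·6.8230e-08 = 6.82e+01 s⁻¹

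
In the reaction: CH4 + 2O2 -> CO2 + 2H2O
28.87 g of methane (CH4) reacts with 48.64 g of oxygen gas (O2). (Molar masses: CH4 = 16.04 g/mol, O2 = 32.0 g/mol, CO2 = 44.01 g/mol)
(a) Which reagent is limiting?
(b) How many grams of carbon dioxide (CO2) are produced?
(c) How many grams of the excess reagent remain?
(a) O2, (b) 33.45 g, (c) 16.68 g

Moles of CH4 = 28.87 g ÷ 16.04 g/mol = 1.79988 mol
Moles of O2 = 48.64 g ÷ 32.0 g/mol = 1.52 mol
Moles ÷ coefficient: CH4: 1.79988/1 = 1.8, O2: 1.52/2 = 0.76
(a) O2 has the smaller value, so O2 is the limiting reagent.
(b) Moles of CO2 = 1.52 mol O2 × (1/2) = 0.76 mol; mass = 0.76 mol × 44.01 g/mol = 33.45 g
(c) CH4 consumed = 1.52 × (1/2) = 0.76 mol; remaining = 1.79988 − 0.76 = 1.03988 mol; mass = 1.03988 mol × 16.04 g/mol = 16.68 g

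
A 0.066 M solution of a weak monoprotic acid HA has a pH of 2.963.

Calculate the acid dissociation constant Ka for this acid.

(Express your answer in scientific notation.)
K_a = 1.83e-05

[H⁺] = 10^(−pH) = 10^(−2.963) = 1.089e-03 M. For HA ⇌ H⁺ + A⁻, Ka = x²/(C − x) = (1.089e-03)²/(0.066 − 1.089e-03) = 1.83e-05.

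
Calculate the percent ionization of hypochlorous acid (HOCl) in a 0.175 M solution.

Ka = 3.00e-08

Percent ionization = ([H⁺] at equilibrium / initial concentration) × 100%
Percent ionization = 0.0414%

Let x = [H⁺]. Ka = x²/(C - x) ⇒ x² + (3.00e-08)x - (3.00e-08)(0.175) = 0. x = 7.2442e-05. Percent = (7.2442e-05/0.175) × 100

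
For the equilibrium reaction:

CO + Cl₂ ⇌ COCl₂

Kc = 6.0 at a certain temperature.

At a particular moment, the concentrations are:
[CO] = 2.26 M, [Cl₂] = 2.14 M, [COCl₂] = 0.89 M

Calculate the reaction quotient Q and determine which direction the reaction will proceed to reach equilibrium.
Q = 0.184, Q < K, reaction proceeds forward (toward products)

Q = ([COCl₂]) / ([CO] × [Cl₂])
  = ((0.89)) / ((2.26)·(2.14)) = 0.89/4.8364 = 0.184
Since Q = 0.184 < Kc = 6.0, the reaction proceeds forward (toward products) to reach equilibrium.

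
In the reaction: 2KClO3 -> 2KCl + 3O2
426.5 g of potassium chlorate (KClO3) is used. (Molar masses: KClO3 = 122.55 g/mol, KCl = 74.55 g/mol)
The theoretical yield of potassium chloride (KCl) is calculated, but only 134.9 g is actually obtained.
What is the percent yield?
Moles of KClO3 = 426.5 g ÷ 122.55 g/mol = 3.48021 mol
Mole ratio: 2 mol KCl / 2 mol KClO3
Moles of KCl = 3.48021 × (2/2) = 3.48021 mol
Theoretical yield = 3.48021 mol × 74.55 g/mol = 259.45 g
Actual yield = 134.9 g
Percent yield = (134.9 / 259.45) × 100% = 52.0%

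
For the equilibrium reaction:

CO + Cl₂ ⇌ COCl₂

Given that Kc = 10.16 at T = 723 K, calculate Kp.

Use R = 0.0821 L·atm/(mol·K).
K_p = 0.1712

Δn = (moles gaseous products) − (moles gaseous reactants) = -1
T = 723 K; RT = 0.0821 × 723 = 59.3583
Kp = Kc·(RT)^Δn = 10.16 × (59.3583)^-1 = 10.16 × 0.0168468 = 0.1712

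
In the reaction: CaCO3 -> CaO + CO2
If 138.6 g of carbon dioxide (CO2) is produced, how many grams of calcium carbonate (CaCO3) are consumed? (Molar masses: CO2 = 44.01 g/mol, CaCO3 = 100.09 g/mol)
Moles of CO2 = 138.6 g ÷ 44.01 g/mol = 3.14928 mol
Mole ratio: 1 mol CaCO3 / 1 mol CO2
Moles of CaCO3 = 3.14928 × (1/1) = 3.14928 mol
Mass of CaCO3 = 3.14928 mol × 100.09 g/mol = 315.2 g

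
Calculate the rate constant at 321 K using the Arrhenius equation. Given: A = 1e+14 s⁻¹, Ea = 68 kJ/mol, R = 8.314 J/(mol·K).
8.60e+02 s⁻¹

k = A·exp(-Ea/(R·T)) = 1e+14·exp(-68000/(8.314·321)) = 1e+14·exp(-25.4797) = 1e+14·8.5964e-12 = 8.60e+02 s⁻¹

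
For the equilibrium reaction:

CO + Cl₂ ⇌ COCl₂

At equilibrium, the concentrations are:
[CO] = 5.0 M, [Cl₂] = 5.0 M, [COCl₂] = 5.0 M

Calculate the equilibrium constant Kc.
K_c = 0.2000

Kc = ([COCl₂]) / ([CO] × [Cl₂])
   = ((5.0)) / ((5.0)·(5.0))
   = 5 / 25 = 0.2000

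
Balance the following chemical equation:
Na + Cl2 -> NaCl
Balanced equation:
2Na + Cl2 -> 2NaCl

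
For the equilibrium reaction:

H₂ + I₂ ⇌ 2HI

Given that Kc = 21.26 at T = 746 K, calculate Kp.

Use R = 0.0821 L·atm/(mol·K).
K_p = 21.2600

Δn = (moles gaseous products) − (moles gaseous reactants) = 0
T = 746 K; RT = 0.0821 × 746 = 61.2466
Kp = Kc·(RT)^Δn = 21.26 × (61.2466)^0 = 21.26 × 1 = 21.2600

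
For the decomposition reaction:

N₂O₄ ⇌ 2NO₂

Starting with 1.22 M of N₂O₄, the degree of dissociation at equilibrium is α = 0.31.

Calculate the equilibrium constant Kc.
K_c = 0.6797

x = α·[A]₀ = 0.31 × 1.22 = 0.3782 M dissociated.
At eq: [N₂O₄] = 1.22 − 0.3782 = 0.8418 M; [NO₂] = 2x = 0.7564 M.
Kc = [NO₂]²/[N₂O₄] = (0.7564)²/0.8418 = 0.6797.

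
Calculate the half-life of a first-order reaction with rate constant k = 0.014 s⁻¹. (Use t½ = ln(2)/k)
49.51 s

t½ = ln(2)/k = 0.6931/0.014 = 49.51 s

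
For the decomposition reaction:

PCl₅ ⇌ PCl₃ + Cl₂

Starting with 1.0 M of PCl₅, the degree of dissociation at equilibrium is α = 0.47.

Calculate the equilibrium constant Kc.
K_c = 0.4168

x = α·[A]₀ = 0.47 × 1.0 = 0.47 M dissociated.
At eq: [PCl₅] = 1.0 − 0.47 = 0.53 M; [PCl₃] = [Cl₂] = x = 0.47 M.
Kc = [PCl₃][Cl₂]/[PCl₅] = (0.47)²/0.53 = 0.4168.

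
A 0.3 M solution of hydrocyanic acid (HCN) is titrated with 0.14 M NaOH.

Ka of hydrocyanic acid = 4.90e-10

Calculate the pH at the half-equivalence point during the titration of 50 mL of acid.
pH = pKa = 9.31

At the half-equivalence point, [HA] = [A⁻], so by Henderson–Hasselbalch pH = pKa + log(1) = pKa.
pKa = −log(4.90e-10) = 9.31.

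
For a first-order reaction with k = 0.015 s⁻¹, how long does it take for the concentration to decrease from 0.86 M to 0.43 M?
46.21 s

From ln[A] = ln[A]₀ - k·t: t = ln([A]₀/[A])/k = ln(0.86/0.43)/0.015 = ln(2.0000)/0.015 = 0.6931/0.015 = 46.21 s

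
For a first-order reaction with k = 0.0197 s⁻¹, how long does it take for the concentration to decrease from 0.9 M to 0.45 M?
35.19 s

From ln[A] = ln[A]₀ - k·t: t = ln([A]₀/[A])/k = ln(0.9/0.45)/0.0197 = ln(2.0000)/0.0197 = 0.6931/0.0197 = 35.19 s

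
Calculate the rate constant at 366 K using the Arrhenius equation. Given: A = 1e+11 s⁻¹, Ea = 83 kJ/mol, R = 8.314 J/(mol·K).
1.43e-01 s⁻¹

k = A·exp(-Ea/(R·T)) = 1e+11·exp(-83000/(8.314·366)) = 1e+11·exp(-27.2764) = 1e+11·1.4256e-12 = 1.43e-01 s⁻¹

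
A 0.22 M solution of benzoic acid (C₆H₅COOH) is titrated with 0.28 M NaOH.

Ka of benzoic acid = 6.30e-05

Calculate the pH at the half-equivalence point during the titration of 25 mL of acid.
pH = pKa = 4.20

At the half-equivalence point, [HA] = [A⁻], so by Henderson–Hasselbalch pH = pKa + log(1) = pKa.
pKa = −log(6.30e-05) = 4.20.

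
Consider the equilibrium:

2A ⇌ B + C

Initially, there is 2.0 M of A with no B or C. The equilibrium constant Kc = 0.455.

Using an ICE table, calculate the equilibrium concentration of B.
[B] = 0.574 M

ICE: [A] = 2.0 − 2x, [B] = [C] = x.
Kc = x²/(2.0 − 2x)² = 0.455 ⇒ √Kc = x/(2.0 − 2x).
x = √0.455·2.0/(1 + 2√0.455) = 0.67454·2.0/2.3491 = 0.5743.
[B] = x = 0.574 M.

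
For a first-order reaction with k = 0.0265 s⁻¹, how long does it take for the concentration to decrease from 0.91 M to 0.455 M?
26.16 s

From ln[A] = ln[A]₀ - k·t: t = ln([A]₀/[A])/k = ln(0.91/0.455)/0.0265 = ln(2.0000)/0.0265 = 0.6931/0.0265 = 26.16 s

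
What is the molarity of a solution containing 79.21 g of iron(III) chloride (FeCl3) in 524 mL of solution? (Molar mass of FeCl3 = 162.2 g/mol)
Moles of FeCl3 = 79.21 g ÷ 162.2 g/mol = 0.488348 mol
Volume = 524 mL = 0.524 L
Molarity = 0.488348 mol ÷ 0.524 L = 0.932 M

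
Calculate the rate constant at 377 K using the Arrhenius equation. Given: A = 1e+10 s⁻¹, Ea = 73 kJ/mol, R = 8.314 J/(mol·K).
7.68e-01 s⁻¹

k = A·exp(-Ea/(R·T)) = 1e+10·exp(-73000/(8.314·377)) = 1e+10·exp(-23.2901) = 1e+10·7.6778e-11 = 7.68e-01 s⁻¹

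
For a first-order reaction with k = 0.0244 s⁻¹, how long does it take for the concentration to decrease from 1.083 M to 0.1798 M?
73.59 s

From ln[A] = ln[A]₀ - k·t: t = ln([A]₀/[A])/k = ln(1.083/0.1798)/0.0244 = ln(6.0234)/0.0244 = 1.7956/0.0244 = 73.59 s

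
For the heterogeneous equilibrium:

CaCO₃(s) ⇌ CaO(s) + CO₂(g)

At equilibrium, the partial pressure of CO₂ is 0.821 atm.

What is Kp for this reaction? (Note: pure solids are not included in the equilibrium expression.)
K_p = 0.821

Solids (CaCO₃, CaO) have activity 1 and are excluded.
Kp = P(CO₂) = 0.821.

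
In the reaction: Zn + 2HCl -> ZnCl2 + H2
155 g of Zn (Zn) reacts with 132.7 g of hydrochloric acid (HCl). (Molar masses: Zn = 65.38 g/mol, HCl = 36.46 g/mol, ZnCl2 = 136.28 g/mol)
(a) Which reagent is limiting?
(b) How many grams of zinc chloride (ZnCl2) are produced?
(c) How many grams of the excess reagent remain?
(a) HCl, (b) 248 g, (c) 36.02 g

Moles of Zn = 155 g ÷ 65.38 g/mol = 2.37076 mol
Moles of HCl = 132.7 g ÷ 36.46 g/mol = 3.63961 mol
Moles ÷ coefficient: Zn: 2.37076/1 = 2.371, HCl: 3.63961/2 = 1.82
(a) HCl has the smaller value, so HCl is the limiting reagent.
(b) Moles of ZnCl2 = 3.63961 mol HCl × (1/2) = 1.8198 mol; mass = 1.8198 mol × 136.28 g/mol = 248 g
(c) Zn consumed = 3.63961 × (1/2) = 1.8198 mol; remaining = 2.37076 − 1.8198 = 0.550953 mol; mass = 0.550953 mol × 65.38 g/mol = 36.02 g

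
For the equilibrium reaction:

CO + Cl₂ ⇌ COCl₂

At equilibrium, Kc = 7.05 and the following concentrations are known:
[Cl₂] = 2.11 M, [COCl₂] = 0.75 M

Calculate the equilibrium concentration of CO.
[CO] = 0.0504 M

Kc = ([COCl₂]) / ([CO] × [Cl₂]) = 7.05
[CO]^1 = (product terms)/(Kc · other reactant terms) = 0.75 / (7.05 · 2.11) = 0.050418
[CO] = 0.0504 M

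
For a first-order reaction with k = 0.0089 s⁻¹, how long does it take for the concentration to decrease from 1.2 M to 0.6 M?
77.88 s

From ln[A] = ln[A]₀ - k·t: t = ln([A]₀/[A])/k = ln(1.2/0.6)/0.0089 = ln(2.0000)/0.0089 = 0.6931/0.0089 = 77.88 s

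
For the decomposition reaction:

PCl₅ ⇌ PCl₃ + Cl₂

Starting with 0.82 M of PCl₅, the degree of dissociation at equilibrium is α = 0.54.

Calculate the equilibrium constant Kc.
K_c = 0.5198

x = α·[A]₀ = 0.54 × 0.82 = 0.4428 M dissociated.
At eq: [PCl₅] = 0.82 − 0.4428 = 0.3772 M; [PCl₃] = [Cl₂] = x = 0.4428 M.
Kc = [PCl₃][Cl₂]/[PCl₅] = (0.4428)²/0.3772 = 0.5198.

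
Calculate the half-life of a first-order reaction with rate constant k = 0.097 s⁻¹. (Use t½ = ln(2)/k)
7.15 s

t½ = ln(2)/k = 0.6931/0.097 = 7.15 s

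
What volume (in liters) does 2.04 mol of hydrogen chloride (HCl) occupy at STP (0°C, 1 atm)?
At STP, 1 mol of gas occupies 22.4 L
Volume = 2.04 mol × 22.4 L/mol = 45.70 L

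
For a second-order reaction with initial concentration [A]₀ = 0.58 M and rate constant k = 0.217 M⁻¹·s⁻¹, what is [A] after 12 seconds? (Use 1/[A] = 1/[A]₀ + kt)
0.2310 M

1/[A] = 1/[A]₀ + k·t = 1/0.58 + (0.217)·(12) = 1.7241 + 2.6040 = 4.3281
[A] = 1/4.3281 = 0.2310 M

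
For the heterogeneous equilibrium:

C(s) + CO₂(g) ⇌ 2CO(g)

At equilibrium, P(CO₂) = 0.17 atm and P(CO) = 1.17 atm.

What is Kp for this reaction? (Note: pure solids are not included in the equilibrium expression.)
K_p = 8.052

Solid C is excluded.
Kp = P(CO)²/P(CO₂) = (1.17)²/0.17 = 1.369/0.17 = 8.052.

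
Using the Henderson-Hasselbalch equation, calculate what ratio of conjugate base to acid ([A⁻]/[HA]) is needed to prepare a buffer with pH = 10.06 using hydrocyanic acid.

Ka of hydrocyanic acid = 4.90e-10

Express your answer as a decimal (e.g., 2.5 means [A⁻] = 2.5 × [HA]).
[A⁻]/[HA] = 5.626

pKa = −log(4.90e-10) = 9.3098. pH = pKa + log([A⁻]/[HA]). 10.06 = 9.3098 + log(ratio). log(ratio) = 10.06 − 9.3098 = 0.7502. ratio = 10^(0.7502) = 5.626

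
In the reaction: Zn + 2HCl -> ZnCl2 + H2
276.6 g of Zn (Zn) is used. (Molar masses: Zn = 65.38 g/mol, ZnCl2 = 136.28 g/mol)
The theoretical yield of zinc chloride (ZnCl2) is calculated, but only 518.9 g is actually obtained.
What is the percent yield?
Moles of Zn = 276.6 g ÷ 65.38 g/mol = 4.23065 mol
Mole ratio: 1 mol ZnCl2 / 1 mol Zn
Moles of ZnCl2 = 4.23065 × (1/1) = 4.23065 mol
Theoretical yield = 4.23065 mol × 136.28 g/mol = 576.55 g
Actual yield = 518.9 g
Percent yield = (518.9 / 576.55) × 100% = 90.0%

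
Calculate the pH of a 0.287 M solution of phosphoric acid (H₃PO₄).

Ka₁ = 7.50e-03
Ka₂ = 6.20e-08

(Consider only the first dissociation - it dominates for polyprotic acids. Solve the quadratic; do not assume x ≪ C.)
pH = 1.37

x² + Ka₁·x − Ka₁·C = 0 with Ka₁ = 7.50e-03, C = 0.287.
x = (−Ka₁ + √(Ka₁² + 4·Ka₁·C))/2 = 4.2796e-02 M, so pH = 1.37.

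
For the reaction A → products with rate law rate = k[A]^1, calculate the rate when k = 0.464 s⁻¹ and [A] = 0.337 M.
0.1564 M/s

rate = k·[A]^1 = 0.464·(0.337)^1 = 0.464·0.337 = 0.1564 M/s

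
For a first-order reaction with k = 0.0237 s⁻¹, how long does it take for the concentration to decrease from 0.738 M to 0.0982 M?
85.10 s

From ln[A] = ln[A]₀ - k·t: t = ln([A]₀/[A])/k = ln(0.738/0.0982)/0.0237 = ln(7.5153)/0.0237 = 2.0169/0.0237 = 85.10 s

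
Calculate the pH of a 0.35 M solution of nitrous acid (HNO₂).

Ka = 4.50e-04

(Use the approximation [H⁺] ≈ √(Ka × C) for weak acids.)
pH = 1.90

[H⁺] = √(Ka × C) = √(4.50e-04 × 0.35) = 1.2550e-02. pH = -log(1.2550e-02)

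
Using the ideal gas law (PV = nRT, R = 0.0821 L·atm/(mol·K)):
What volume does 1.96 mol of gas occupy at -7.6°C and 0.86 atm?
T = -7.6°C + 273.15 = 265.55 K
V = nRT/P = (1.96 × 0.0821 × 265.55) / 0.86
V = 49.69 L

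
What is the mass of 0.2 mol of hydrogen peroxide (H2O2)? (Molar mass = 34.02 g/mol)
Mass = 0.2 mol × 34.02 g/mol = 6.804 g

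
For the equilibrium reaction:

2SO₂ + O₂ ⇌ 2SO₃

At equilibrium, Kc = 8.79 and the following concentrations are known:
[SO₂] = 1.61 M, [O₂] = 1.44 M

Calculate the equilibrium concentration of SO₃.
[SO₃] = 5.7280 M

Kc = ([SO₃]^2) / ([SO₂]^2 × [O₂]) = 8.79
[SO₃]^2 = Kc · (reactant terms)/(other product terms) = 8.79 · 3.7326 / 1 = 32.81
[SO₃] = (32.81)^(1/2) = 5.7280 M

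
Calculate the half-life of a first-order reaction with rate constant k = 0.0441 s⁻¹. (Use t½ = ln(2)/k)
15.72 s

t½ = ln(2)/k = 0.6931/0.0441 = 15.72 s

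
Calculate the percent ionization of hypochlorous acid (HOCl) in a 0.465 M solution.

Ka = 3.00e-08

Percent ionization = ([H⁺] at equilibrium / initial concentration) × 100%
Percent ionization = 0.0254%

Let x = [H⁺]. Ka = x²/(C - x) ⇒ x² + (3.00e-08)x - (3.00e-08)(0.465) = 0. x = 1.1810e-04. Percent = (1.1810e-04/0.465) × 100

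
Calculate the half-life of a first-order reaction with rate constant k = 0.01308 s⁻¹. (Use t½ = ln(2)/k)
52.99 s

t½ = ln(2)/k = 0.6931/0.01308 = 52.99 s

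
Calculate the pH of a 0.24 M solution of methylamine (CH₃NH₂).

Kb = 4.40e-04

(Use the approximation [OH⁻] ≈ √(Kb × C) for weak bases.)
pH = 12.01

[OH⁻] = √(Kb × C) = √(4.40e-04 × 0.24) = 1.0276e-02. pOH = 1.99, pH = 14 - pOH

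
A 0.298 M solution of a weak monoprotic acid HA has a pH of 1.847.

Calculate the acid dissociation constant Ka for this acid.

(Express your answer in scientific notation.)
K_a = 7.13e-04

[H⁺] = 10^(−pH) = 10^(−1.847) = 1.422e-02 M. For HA ⇌ H⁺ + A⁻, Ka = x²/(C − x) = (1.422e-02)²/(0.298 − 1.422e-02) = 7.13e-04.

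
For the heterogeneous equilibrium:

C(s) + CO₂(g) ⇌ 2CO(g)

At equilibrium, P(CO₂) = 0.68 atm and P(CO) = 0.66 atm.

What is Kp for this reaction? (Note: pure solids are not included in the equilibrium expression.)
K_p = 0.641

Solid C is excluded.
Kp = P(CO)²/P(CO₂) = (0.66)²/0.68 = 0.4356/0.68 = 0.641.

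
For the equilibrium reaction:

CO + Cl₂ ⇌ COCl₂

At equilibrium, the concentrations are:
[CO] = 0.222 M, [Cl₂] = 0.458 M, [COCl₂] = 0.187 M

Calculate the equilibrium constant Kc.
K_c = 1.8392

Kc = ([COCl₂]) / ([CO] × [Cl₂])
   = ((0.187)) / ((0.222)·(0.458))
   = 0.187 / 0.10168 = 1.8392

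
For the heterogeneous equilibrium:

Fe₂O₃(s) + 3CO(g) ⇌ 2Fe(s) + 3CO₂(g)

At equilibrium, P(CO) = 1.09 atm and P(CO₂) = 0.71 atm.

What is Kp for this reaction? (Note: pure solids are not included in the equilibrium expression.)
K_p = 0.276

Solids (Fe₂O₃, Fe) are excluded.
Kp = P(CO₂)³/P(CO)³ = (0.71)³/(1.09)³ = 0.3579/1.295 = 0.276.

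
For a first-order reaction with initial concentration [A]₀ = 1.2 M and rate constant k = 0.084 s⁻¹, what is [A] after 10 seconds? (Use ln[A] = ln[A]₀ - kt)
0.5181 M

ln[A] = ln[A]₀ - k·t = ln(1.2) - (0.084)·(10) = 0.1823 - 0.8400 = -0.6577
[A] = e^(-0.6577) = 0.5181 M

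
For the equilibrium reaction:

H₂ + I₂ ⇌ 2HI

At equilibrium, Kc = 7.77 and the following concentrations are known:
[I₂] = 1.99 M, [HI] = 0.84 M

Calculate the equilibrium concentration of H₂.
[H₂] = 0.0456 M

Kc = ([HI]^2) / ([H₂] × [I₂]) = 7.77
[H₂]^1 = (product terms)/(Kc · other reactant terms) = 0.7056 / (7.77 · 1.99) = 0.045634
[H₂] = 0.0456 M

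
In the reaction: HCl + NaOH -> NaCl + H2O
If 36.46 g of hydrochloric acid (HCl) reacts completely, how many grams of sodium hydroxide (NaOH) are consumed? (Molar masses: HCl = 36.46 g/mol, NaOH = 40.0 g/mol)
Moles of HCl = 36.46 g ÷ 36.46 g/mol = 1 mol
Mole ratio: 1 mol NaOH / 1 mol HCl
Moles of NaOH = 1 × (1/1) = 1 mol
Mass of NaOH = 1 mol × 40.0 g/mol = 40 g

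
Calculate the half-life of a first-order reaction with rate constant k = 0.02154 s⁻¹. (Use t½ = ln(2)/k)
32.18 s

t½ = ln(2)/k = 0.6931/0.02154 = 32.18 s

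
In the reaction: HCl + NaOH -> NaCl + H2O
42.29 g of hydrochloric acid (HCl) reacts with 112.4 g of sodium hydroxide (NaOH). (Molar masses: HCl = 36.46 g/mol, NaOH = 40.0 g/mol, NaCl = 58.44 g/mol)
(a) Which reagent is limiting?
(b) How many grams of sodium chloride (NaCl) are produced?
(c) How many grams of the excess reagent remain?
(a) HCl, (b) 67.78 g, (c) 66 g

Moles of HCl = 42.29 g ÷ 36.46 g/mol = 1.1599 mol
Moles of NaOH = 112.4 g ÷ 40.0 g/mol = 2.81 mol
Moles ÷ coefficient: HCl: 1.1599/1 = 1.16, NaOH: 2.81/1 = 2.81
(a) HCl has the smaller value, so HCl is the limiting reagent.
(b) Moles of NaCl = 1.1599 mol HCl × (1/1) = 1.1599 mol; mass = 1.1599 mol × 58.44 g/mol = 67.78 g
(c) NaOH consumed = 1.1599 × (1/1) = 1.1599 mol; remaining = 2.81 − 1.1599 = 1.6501 mol; mass = 1.6501 mol × 40.0 g/mol = 66 g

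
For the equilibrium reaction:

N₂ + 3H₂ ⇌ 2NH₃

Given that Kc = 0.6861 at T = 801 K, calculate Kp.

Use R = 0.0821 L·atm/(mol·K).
K_p = 1.59e-04

Δn = (moles gaseous products) − (moles gaseous reactants) = -2
T = 801 K; RT = 0.0821 × 801 = 65.7621
Kp = Kc·(RT)^Δn = 0.6861 × (65.7621)^-2 = 0.6861 × 0.000231232 = 1.59e-04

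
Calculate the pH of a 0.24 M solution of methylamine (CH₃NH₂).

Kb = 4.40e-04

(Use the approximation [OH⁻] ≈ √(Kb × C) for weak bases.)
pH = 12.01

[OH⁻] = √(Kb × C) = √(4.40e-04 × 0.24) = 1.0276e-02. pOH = 1.99, pH = 14 - pOH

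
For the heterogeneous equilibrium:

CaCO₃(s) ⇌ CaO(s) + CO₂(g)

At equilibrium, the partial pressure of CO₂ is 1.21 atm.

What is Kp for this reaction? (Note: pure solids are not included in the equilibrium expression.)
K_p = 1.21

Solids (CaCO₃, CaO) have activity 1 and are excluded.
Kp = P(CO₂) = 1.21.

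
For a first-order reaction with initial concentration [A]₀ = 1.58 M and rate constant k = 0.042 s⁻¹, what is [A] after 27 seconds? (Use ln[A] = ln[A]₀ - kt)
0.5084 M

ln[A] = ln[A]₀ - k·t = ln(1.58) - (0.042)·(27) = 0.4574 - 1.1340 = -0.6766
[A] = e^(-0.6766) = 0.5084 M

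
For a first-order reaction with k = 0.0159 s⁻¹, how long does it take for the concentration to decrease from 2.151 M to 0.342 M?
115.65 s

From ln[A] = ln[A]₀ - k·t: t = ln([A]₀/[A])/k = ln(2.151/0.342)/0.0159 = ln(6.2895)/0.0159 = 1.8389/0.0159 = 115.65 s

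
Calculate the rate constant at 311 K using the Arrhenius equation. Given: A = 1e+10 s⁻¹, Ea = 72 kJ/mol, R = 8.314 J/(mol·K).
8.07e-03 s⁻¹

k = A·exp(-Ea/(R·T)) = 1e+10·exp(-72000/(8.314·311)) = 1e+10·exp(-27.8460) = 1e+10·8.0660e-13 = 8.07e-03 s⁻¹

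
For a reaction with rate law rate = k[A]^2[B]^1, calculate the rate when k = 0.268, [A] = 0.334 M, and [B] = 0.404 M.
0.01208 M/s

rate = k·[A]^2·[B]^1 = 0.268·(0.334)^2·(0.404)^1 = 0.268·0.111556·0.404 = 0.01208 M/s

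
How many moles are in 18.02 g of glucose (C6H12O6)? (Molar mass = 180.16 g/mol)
Moles = 18.02 g ÷ 180.16 g/mol = 0.1 mol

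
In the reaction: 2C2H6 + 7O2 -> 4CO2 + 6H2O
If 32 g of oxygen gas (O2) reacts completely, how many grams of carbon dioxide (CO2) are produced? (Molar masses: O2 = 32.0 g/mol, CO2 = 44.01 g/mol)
Moles of O2 = 32 g ÷ 32.0 g/mol = 1 mol
Mole ratio: 4 mol CO2 / 7 mol O2
Moles of CO2 = 1 × (4/7) = 0.571429 mol
Mass of CO2 = 0.571429 mol × 44.01 g/mol = 25.15 g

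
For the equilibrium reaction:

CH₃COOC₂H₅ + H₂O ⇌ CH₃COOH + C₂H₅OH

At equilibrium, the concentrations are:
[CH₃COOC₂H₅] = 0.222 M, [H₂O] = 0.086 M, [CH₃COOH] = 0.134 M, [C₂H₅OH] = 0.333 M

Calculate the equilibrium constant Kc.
K_c = 2.3372

Kc = ([CH₃COOH] × [C₂H₅OH]) / ([CH₃COOC₂H₅] × [H₂O])
   = ((0.134)·(0.333)) / ((0.222)·(0.086))
   = 0.044622 / 0.019092 = 2.3372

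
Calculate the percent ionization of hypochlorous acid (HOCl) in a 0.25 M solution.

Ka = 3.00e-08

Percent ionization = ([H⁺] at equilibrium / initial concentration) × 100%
Percent ionization = 0.0346%

Let x = [H⁺]. Ka = x²/(C - x) ⇒ x² + (3.00e-08)x - (3.00e-08)(0.25) = 0. x = 8.6588e-05. Percent = (8.6588e-05/0.25) × 100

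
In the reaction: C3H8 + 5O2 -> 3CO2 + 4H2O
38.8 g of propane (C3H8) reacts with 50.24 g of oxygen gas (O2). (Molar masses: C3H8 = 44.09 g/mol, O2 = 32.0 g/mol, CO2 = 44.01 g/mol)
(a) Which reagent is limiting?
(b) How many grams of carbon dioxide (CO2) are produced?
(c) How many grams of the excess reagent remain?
(a) O2, (b) 41.46 g, (c) 24.96 g

Moles of C3H8 = 38.8 g ÷ 44.09 g/mol = 0.880018 mol
Moles of O2 = 50.24 g ÷ 32.0 g/mol = 1.57 mol
Moles ÷ coefficient: C3H8: 0.880018/1 = 0.88, O2: 1.57/5 = 0.314
(a) O2 has the smaller value, so O2 is the limiting reagent.
(b) Moles of CO2 = 1.57 mol O2 × (3/5) = 0.942 mol; mass = 0.942 mol × 44.01 g/mol = 41.46 g
(c) C3H8 consumed = 1.57 × (1/5) = 0.314 mol; remaining = 0.880018 − 0.314 = 0.566018 mol; mass = 0.566018 mol × 44.09 g/mol = 24.96 g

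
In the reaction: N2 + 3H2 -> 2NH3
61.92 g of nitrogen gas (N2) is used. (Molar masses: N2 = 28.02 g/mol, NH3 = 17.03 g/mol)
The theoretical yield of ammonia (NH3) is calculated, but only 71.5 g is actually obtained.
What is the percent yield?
Moles of N2 = 61.92 g ÷ 28.02 g/mol = 2.20985 mol
Mole ratio: 2 mol NH3 / 1 mol N2
Moles of NH3 = 2.20985 × (2/1) = 4.4197 mol
Theoretical yield = 4.4197 mol × 17.03 g/mol = 75.267 g
Actual yield = 71.5 g
Percent yield = (71.5 / 75.267) × 100% = 95.0%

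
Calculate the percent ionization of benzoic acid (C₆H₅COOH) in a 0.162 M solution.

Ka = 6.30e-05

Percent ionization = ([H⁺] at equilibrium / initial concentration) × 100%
Percent ionization = 1.95%

Let x = [H⁺]. Ka = x²/(C - x) ⇒ x² + (6.30e-05)x - (6.30e-05)(0.162) = 0. x = 3.1633e-03. Percent = (3.1633e-03/0.162) × 100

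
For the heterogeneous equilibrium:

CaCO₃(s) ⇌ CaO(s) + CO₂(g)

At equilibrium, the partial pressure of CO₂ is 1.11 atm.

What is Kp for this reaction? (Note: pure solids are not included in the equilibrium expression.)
K_p = 1.11

Solids (CaCO₃, CaO) have activity 1 and are excluded.
Kp = P(CO₂) = 1.11.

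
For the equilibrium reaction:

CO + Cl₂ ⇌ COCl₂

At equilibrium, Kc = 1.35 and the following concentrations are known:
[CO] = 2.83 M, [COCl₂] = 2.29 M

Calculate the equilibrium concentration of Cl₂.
[Cl₂] = 0.5994 M

Kc = ([COCl₂]) / ([CO] × [Cl₂]) = 1.35
[Cl₂]^1 = (product terms)/(Kc · other reactant terms) = 2.29 / (1.35 · 2.83) = 0.5994
[Cl₂] = 0.5994 M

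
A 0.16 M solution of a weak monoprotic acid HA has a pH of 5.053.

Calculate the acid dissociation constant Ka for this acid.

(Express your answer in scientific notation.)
K_a = 4.90e-10

[H⁺] = 10^(−pH) = 10^(−5.053) = 8.851e-06 M. For HA ⇌ H⁺ + A⁻, Ka = x²/(C − x) = (8.851e-06)²/(0.16 − 8.851e-06) = 4.90e-10.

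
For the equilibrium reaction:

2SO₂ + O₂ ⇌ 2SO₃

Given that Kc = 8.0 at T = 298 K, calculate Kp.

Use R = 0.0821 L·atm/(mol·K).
K_p = 0.3270

Δn = (moles gaseous products) − (moles gaseous reactants) = -1
T = 298 K; RT = 0.0821 × 298 = 24.4658
Kp = Kc·(RT)^Δn = 8.0 × (24.4658)^-1 = 8.0 × 0.0408734 = 0.3270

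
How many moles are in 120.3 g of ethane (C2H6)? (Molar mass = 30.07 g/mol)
Moles = 120.3 g ÷ 30.07 g/mol = 4.001 mol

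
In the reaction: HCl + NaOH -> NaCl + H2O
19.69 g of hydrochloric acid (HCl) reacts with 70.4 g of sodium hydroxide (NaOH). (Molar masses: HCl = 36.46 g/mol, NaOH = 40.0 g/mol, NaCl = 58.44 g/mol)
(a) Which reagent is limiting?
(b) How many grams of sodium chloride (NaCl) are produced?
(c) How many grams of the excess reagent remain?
(a) HCl, (b) 31.56 g, (c) 48.8 g

Moles of HCl = 19.69 g ÷ 36.46 g/mol = 0.540044 mol
Moles of NaOH = 70.4 g ÷ 40.0 g/mol = 1.76 mol
Moles ÷ coefficient: HCl: 0.540044/1 = 0.54, NaOH: 1.76/1 = 1.76
(a) HCl has the smaller value, so HCl is the limiting reagent.
(b) Moles of NaCl = 0.540044 mol HCl × (1/1) = 0.540044 mol; mass = 0.540044 mol × 58.44 g/mol = 31.56 g
(c) NaOH consumed = 0.540044 × (1/1) = 0.540044 mol; remaining = 1.76 − 0.540044 = 1.21996 mol; mass = 1.21996 mol × 40.0 g/mol = 48.8 g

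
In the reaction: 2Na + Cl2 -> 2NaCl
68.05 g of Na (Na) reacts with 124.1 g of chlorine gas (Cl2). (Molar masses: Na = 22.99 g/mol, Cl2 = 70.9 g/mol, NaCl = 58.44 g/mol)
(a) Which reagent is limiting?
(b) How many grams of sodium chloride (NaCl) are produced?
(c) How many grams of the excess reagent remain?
(a) Na, (b) 173 g, (c) 19.17 g

Moles of Na = 68.05 g ÷ 22.99 g/mol = 2.95998 mol
Moles of Cl2 = 124.1 g ÷ 70.9 g/mol = 1.75035 mol
Moles ÷ coefficient: Na: 2.95998/2 = 1.48, Cl2: 1.75035/1 = 1.75
(a) Na has the smaller value, so Na is the limiting reagent.
(b) Moles of NaCl = 2.95998 mol Na × (2/2) = 2.95998 mol; mass = 2.95998 mol × 58.44 g/mol = 173 g
(c) Cl2 consumed = 2.95998 × (1/2) = 1.47999 mol; remaining = 1.75035 − 1.47999 = 0.270361 mol; mass = 0.270361 mol × 70.9 g/mol = 19.17 g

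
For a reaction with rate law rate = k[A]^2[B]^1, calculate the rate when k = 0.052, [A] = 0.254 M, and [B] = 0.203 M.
0.000681 M/s

rate = k·[A]^2·[B]^1 = 0.052·(0.254)^2·(0.203)^1 = 0.052·0.064516·0.203 = 0.000681 M/s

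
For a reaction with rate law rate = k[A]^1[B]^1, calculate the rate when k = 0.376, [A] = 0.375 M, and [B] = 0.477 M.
0.06726 M/s

rate = k·[A]^1·[B]^1 = 0.376·(0.375)^1·(0.477)^1 = 0.376·0.375·0.477 = 0.06726 M/s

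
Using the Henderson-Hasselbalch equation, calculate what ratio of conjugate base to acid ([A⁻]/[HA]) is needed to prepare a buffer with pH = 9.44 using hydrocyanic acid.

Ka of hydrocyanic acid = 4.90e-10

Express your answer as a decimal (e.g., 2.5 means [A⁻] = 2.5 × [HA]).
[A⁻]/[HA] = 1.350

pKa = −log(4.90e-10) = 9.3098. pH = pKa + log([A⁻]/[HA]). 9.44 = 9.3098 + log(ratio). log(ratio) = 9.44 − 9.3098 = 0.1302. ratio = 10^(0.1302) = 1.350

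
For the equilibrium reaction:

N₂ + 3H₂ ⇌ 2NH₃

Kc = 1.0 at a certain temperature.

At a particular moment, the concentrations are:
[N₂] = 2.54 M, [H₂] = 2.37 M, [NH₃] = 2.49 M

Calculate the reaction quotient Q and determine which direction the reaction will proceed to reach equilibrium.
Q = 0.183, Q < K, reaction proceeds forward (toward products)

Q = ([NH₃]^2) / ([N₂] × [H₂]^3)
  = ((2.49)^2) / ((2.54)·(2.37)^3) = 6.2001/33.813 = 0.1834
Since Q = 0.1834 < Kc = 1.0, the reaction proceeds forward (toward products) to reach equilibrium.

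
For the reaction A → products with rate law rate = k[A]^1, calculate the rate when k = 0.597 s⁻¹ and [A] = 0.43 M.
0.2567 M/s

rate = k·[A]^1 = 0.597·(0.43)^1 = 0.597·0.43 = 0.2567 M/s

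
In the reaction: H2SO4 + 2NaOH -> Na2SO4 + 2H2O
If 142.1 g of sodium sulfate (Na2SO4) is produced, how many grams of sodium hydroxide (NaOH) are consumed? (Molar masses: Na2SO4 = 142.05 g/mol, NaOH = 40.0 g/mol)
Moles of Na2SO4 = 142.1 g ÷ 142.05 g/mol = 1.00035 mol
Mole ratio: 2 mol NaOH / 1 mol Na2SO4
Moles of NaOH = 1.00035 × (2/1) = 2.0007 mol
Mass of NaOH = 2.0007 mol × 40.0 g/mol = 80.03 g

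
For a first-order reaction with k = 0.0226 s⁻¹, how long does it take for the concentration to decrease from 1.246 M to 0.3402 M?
57.44 s

From ln[A] = ln[A]₀ - k·t: t = ln([A]₀/[A])/k = ln(1.246/0.3402)/0.0226 = ln(3.6626)/0.0226 = 1.2982/0.0226 = 57.44 s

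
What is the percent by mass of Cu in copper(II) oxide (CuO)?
Mass of Cu in formula = 63.55 × 1 = 63.55 g/mol
Molar mass = 79.55 g/mol
% Cu = (63.55/79.55) × 100% = 79.89%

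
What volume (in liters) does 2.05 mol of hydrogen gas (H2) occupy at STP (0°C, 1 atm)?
At STP, 1 mol of gas occupies 22.4 L
Volume = 2.05 mol × 22.4 L/mol = 45.92 L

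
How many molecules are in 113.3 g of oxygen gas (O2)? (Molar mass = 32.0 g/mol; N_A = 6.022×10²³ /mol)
Moles = 113.3 g ÷ 32.0 g/mol = 3.54062 mol
Molecules = 3.54062 mol × 6.022×10²³ /mol = 2.132e+24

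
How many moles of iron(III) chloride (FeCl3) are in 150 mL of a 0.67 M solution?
Moles = Molarity × Volume (L)
Moles = 0.67 M × 0.15 L = 0.1005 mol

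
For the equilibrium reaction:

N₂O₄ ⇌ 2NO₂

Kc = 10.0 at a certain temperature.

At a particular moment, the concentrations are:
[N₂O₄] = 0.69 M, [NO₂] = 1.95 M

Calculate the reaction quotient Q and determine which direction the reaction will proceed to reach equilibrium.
Q = 5.511, Q < K, reaction proceeds forward (toward products)

Q = ([NO₂]^2) / ([N₂O₄])
  = ((1.95)^2) / ((0.69)) = 3.8025/0.69 = 5.511
Since Q = 5.511 < Kc = 10.0, the reaction proceeds forward (toward products) to reach equilibrium.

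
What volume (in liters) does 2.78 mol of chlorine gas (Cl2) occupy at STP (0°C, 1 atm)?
At STP, 1 mol of gas occupies 22.4 L
Volume = 2.78 mol × 22.4 L/mol = 62.27 L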